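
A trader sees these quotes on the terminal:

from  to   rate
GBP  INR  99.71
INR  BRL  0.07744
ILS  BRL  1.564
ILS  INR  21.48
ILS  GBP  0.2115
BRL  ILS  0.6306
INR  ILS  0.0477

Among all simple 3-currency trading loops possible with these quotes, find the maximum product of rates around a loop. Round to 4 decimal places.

BRL→ILS→INR→BRL: 0.6306 × 21.48 × 0.07744 = 1.04895
GBP→INR→ILS→GBP: 99.71 × 0.0477 × 0.2115 = 1.00593
Maximum is BRL→ILS→INR→BRL at 1.0489; arbitrage exists.

1.0489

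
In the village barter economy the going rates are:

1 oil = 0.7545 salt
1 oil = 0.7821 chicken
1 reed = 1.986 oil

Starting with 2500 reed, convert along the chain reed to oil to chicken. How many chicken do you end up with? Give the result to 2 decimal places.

2500 reed × 1.986 = 4965 oil
4965 oil × 0.7821 = 3883.1265 chicken

3883.13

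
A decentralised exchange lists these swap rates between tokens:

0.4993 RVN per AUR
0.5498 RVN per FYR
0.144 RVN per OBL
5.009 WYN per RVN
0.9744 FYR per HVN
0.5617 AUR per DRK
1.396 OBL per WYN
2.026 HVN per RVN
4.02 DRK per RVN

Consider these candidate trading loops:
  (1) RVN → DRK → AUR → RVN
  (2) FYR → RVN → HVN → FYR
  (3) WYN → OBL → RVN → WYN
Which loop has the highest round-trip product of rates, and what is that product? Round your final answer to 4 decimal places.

1.1274

(1) 4.02 × 0.5617 × 0.4993 = 1.12744
(2) 0.5498 × 2.026 × 0.9744 = 1.08538
(3) 1.396 × 0.144 × 5.009 = 1.00693
Highest is cycle (1) at 1.1274 (>1, arbitrage).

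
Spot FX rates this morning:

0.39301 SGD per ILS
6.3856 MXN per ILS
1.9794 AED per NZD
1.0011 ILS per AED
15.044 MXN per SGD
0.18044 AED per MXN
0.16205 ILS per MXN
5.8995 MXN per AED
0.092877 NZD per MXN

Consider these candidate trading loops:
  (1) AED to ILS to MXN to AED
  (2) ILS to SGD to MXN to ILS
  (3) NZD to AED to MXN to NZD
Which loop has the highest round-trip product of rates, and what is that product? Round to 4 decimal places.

(1) 1.0011 × 6.3856 × 0.18044 = 1.15349
(2) 0.39301 × 15.044 × 0.16205 = 0.95811
(3) 1.9794 × 5.8995 × 0.092877 = 1.08457
Highest is cycle (1) at 1.1535 (>1, arbitrage).

1.1535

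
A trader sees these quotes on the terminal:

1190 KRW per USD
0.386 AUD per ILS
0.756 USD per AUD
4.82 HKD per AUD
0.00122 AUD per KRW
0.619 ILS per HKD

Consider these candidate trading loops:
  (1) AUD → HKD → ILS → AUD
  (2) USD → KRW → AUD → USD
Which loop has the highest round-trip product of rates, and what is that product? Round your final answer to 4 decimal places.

1.1517

(1) 4.82 × 0.619 × 0.386 = 1.15166
(2) 1190 × 0.00122 × 0.756 = 1.09756
Highest is cycle (1) at 1.1517 (>1, arbitrage).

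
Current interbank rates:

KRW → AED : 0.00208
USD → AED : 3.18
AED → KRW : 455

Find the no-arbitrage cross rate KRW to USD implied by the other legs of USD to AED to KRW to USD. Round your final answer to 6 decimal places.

Known legs of the cycle: 3.18 × 455 = 1446.9
For no arbitrage the full-cycle product must be 1, so the missing rate is 1 / 1446.9 ≈ 0.00069113.

0.000691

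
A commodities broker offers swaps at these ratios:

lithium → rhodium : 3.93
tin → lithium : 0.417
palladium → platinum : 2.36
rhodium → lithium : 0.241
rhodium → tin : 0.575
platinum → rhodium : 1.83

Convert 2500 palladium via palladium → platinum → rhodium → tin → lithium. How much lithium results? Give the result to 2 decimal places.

2588.85

2500 palladium × 2.36 = 5900 platinum
5900 platinum × 1.83 = 10797 rhodium
10797 rhodium × 0.575 = 6208.275 tin
6208.275 tin × 0.417 = 2588.850675 lithium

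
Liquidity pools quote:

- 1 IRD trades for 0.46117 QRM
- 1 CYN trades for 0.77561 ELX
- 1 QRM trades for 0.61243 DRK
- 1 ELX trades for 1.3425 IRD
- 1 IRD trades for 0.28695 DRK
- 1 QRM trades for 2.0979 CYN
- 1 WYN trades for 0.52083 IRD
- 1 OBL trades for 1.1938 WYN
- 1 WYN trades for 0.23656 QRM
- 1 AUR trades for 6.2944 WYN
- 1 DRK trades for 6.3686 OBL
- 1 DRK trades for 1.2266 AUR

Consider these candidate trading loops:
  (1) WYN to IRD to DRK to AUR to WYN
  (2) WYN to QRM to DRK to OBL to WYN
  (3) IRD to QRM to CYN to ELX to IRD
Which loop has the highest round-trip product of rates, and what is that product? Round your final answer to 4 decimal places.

(1) 0.52083 × 0.28695 × 1.2266 × 6.2944 = 1.15388
(2) 0.23656 × 0.61243 × 6.3686 × 1.1938 = 1.10147
(3) 0.46117 × 2.0979 × 0.77561 × 1.3425 = 1.00740
Highest is cycle (1) at 1.1539 (>1, arbitrage).

1.1539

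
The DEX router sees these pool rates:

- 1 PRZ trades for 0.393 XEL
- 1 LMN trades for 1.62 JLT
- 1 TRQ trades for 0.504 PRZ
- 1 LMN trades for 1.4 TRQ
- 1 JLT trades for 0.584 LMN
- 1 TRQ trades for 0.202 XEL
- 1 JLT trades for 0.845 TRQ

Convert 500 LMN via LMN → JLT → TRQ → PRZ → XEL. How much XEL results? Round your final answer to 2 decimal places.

500 LMN × 1.62 = 810 JLT
810 JLT × 0.845 = 684.45 TRQ
684.45 TRQ × 0.504 = 344.9628 PRZ
344.9628 PRZ × 0.393 = 135.5703804 XEL

135.57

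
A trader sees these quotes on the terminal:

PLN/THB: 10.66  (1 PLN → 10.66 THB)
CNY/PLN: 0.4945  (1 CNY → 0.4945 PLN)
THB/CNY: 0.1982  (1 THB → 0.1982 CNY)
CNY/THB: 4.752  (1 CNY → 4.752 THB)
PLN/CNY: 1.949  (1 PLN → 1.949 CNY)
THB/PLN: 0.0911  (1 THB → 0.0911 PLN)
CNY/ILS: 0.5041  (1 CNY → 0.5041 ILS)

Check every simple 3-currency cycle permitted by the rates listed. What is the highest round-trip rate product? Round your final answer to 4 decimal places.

THB→CNY→PLN→THB: 0.1982 × 0.4945 × 10.66 = 1.04479
THB→PLN→CNY→THB: 0.0911 × 1.949 × 4.752 = 0.84374
Maximum is THB→CNY→PLN→THB at 1.0448; arbitrage exists.

1.0448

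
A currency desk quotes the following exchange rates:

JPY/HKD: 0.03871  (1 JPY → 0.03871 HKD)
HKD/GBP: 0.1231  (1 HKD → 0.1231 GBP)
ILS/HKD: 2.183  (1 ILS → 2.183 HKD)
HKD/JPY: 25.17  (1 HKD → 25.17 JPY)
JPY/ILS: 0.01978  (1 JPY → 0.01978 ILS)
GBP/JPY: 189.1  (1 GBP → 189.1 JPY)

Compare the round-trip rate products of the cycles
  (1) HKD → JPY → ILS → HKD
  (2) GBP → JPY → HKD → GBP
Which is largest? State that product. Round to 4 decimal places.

1.0868

(1) 25.17 × 0.01978 × 2.183 = 1.08683
(2) 189.1 × 0.03871 × 0.1231 = 0.90110
Highest is cycle (1) at 1.0868 (>1, arbitrage).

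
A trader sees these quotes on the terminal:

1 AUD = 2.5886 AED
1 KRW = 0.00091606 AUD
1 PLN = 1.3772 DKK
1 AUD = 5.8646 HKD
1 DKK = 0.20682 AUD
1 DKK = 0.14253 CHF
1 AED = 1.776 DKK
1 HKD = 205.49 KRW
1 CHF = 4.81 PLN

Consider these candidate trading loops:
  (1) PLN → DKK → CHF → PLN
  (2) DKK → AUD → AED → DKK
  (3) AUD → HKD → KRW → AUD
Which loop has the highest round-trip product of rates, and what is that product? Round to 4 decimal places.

(1) 1.3772 × 0.14253 × 4.81 = 0.94417
(2) 0.20682 × 2.5886 × 1.776 = 0.95082
(3) 5.8646 × 205.49 × 0.00091606 = 1.10396
Highest is cycle (3) at 1.1040 (>1, arbitrage).

1.1040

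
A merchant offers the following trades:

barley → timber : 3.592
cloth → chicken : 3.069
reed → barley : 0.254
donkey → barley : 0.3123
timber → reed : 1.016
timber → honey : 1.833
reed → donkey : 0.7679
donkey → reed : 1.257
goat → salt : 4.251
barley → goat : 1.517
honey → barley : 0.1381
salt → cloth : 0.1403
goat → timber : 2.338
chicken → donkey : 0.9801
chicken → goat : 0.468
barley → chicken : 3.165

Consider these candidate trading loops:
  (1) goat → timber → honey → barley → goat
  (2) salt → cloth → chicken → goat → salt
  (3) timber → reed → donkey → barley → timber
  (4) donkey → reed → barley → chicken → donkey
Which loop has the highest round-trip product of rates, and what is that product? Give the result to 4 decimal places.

0.9904

(1) 2.338 × 1.833 × 0.1381 × 1.517 = 0.89781
(2) 0.1403 × 3.069 × 0.468 × 4.251 = 0.85663
(3) 1.016 × 0.7679 × 0.3123 × 3.592 = 0.87520
(4) 1.257 × 0.254 × 3.165 × 0.9801 = 0.99041
Highest is cycle (4) at 0.9904 (≤1, no arbitrage).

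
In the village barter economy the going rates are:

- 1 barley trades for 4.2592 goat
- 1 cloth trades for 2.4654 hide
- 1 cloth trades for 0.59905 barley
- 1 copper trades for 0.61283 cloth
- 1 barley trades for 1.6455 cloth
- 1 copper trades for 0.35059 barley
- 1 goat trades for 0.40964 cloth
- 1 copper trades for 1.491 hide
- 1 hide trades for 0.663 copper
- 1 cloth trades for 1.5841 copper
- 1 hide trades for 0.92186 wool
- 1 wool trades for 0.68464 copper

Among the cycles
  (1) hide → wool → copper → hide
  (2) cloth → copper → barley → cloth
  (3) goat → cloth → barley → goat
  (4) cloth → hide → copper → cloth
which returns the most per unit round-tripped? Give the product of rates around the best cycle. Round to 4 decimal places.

1.0452

(1) 0.92186 × 0.68464 × 1.491 = 0.94103
(2) 1.5841 × 0.35059 × 1.6455 = 0.91386
(3) 0.40964 × 0.59905 × 4.2592 = 1.04519
(4) 2.4654 × 0.663 × 0.61283 = 1.00171
Highest is cycle (3) at 1.0452 (>1, arbitrage).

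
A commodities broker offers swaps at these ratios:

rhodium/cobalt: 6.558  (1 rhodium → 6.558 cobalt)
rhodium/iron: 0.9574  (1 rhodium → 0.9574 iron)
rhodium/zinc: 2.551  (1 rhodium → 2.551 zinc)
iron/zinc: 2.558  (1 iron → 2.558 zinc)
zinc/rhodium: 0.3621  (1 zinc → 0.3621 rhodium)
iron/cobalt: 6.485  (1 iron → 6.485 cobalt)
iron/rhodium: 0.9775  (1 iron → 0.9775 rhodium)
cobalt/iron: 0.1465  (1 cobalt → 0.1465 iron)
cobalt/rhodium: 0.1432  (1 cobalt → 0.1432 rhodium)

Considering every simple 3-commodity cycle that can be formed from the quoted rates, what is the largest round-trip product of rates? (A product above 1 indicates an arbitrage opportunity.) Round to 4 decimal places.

0.9391

cobalt→iron→rhodium→cobalt: 0.1465 × 0.9775 × 6.558 = 0.93913
cobalt→rhodium→iron→cobalt: 0.1432 × 0.9574 × 6.485 = 0.88909
iron→zinc→rhodium→iron: 2.558 × 0.3621 × 0.9574 = 0.88679
Maximum is cobalt→iron→rhodium→cobalt at 0.9391; no arbitrage — every cycle loses value.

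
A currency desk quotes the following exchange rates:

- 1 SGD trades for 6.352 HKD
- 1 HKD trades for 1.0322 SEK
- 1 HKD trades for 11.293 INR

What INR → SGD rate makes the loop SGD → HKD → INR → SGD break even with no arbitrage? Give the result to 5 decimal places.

0.01394

Known legs of the cycle: 6.352 × 11.293 = 71.733136
For no arbitrage the full-cycle product must be 1, so the missing rate is 1 / 71.733136 ≈ 0.0139406.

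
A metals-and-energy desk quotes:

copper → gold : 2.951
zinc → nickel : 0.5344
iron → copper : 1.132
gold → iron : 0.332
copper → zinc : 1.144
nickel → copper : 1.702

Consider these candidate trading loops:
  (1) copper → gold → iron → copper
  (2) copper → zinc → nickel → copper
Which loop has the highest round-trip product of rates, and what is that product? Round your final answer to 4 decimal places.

(1) 2.951 × 0.332 × 1.132 = 1.10906
(2) 1.144 × 0.5344 × 1.702 = 1.04052
Highest is cycle (1) at 1.1091 (>1, arbitrage).

1.1091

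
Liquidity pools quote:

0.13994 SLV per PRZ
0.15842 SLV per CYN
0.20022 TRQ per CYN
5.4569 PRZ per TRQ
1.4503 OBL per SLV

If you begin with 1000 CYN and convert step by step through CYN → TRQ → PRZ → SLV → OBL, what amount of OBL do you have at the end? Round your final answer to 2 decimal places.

1000 CYN × 0.20022 = 200.22 TRQ
200.22 TRQ × 5.4569 = 1092.580518 PRZ
1092.580518 PRZ × 0.13994 = 152.89571768892 SLV
152.89571768892 SLV × 1.4503 = 221.744659364240676 OBL

221.74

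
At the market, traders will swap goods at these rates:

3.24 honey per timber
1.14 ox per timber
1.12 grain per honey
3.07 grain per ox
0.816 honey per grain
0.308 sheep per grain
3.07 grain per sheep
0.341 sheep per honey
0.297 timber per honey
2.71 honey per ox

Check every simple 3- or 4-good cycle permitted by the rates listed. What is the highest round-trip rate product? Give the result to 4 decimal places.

ox→honey→timber→ox: 2.71 × 0.297 × 1.14 = 0.91755
honey→sheep→grain→honey: 0.341 × 3.07 × 0.816 = 0.85425
ox→grain→honey→timber→ox: 3.07 × 0.816 × 0.297 × 1.14 = 0.84818
Maximum is ox→honey→timber→ox at 0.9176; no arbitrage — every cycle loses value.

0.9176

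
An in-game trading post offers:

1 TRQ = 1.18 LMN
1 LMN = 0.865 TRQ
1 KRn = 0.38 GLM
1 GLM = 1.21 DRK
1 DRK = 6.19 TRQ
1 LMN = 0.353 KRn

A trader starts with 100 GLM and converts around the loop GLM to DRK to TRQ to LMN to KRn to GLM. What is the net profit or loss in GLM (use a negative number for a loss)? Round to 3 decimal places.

100 GLM × 1.21 = 121 DRK
121 DRK × 6.19 = 748.99 TRQ
748.99 TRQ × 1.18 = 883.8082 LMN
883.8082 LMN × 0.353 = 311.9842946 KRn
311.9842946 KRn × 0.38 = 118.554031948 GLM
Net change: 118.554031948 − 100 = 18.554031948 GLM

18.554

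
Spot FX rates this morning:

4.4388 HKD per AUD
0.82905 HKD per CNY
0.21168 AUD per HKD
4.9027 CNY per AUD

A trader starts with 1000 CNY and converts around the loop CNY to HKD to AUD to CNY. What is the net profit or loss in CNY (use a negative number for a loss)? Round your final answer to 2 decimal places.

-139.61

1000 CNY × 0.82905 = 829.05 HKD
829.05 HKD × 0.21168 = 175.493304 AUD
175.493304 AUD × 4.9027 = 860.3910215208 CNY
Net change: 860.3910215208 − 1000 = -139.6089784792 CNY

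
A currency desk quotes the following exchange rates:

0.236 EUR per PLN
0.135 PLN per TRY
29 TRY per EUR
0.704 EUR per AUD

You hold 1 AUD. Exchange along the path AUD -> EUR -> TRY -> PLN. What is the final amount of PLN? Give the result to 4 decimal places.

2.7562

1 AUD × 0.704 = 0.704 EUR
0.704 EUR × 29 = 20.416 TRY
20.416 TRY × 0.135 = 2.75616 PLN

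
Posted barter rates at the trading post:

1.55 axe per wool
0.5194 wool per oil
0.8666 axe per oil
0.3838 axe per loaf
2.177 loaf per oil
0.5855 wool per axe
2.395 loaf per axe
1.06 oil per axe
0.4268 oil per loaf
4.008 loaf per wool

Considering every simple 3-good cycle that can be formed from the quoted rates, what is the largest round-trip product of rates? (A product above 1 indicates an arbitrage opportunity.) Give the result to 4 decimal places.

0.9007

loaf→axe→wool→loaf: 0.3838 × 0.5855 × 4.008 = 0.90066
oil→wool→loaf→oil: 0.5194 × 4.008 × 0.4268 = 0.88849
oil→axe→loaf→oil: 0.8666 × 2.395 × 0.4268 = 0.88583
oil→loaf→axe→oil: 2.177 × 0.3838 × 1.06 = 0.88566
oil→wool→axe→oil: 0.5194 × 1.55 × 1.06 = 0.85337
Maximum is loaf→axe→wool→loaf at 0.9007; no arbitrage — every cycle loses value.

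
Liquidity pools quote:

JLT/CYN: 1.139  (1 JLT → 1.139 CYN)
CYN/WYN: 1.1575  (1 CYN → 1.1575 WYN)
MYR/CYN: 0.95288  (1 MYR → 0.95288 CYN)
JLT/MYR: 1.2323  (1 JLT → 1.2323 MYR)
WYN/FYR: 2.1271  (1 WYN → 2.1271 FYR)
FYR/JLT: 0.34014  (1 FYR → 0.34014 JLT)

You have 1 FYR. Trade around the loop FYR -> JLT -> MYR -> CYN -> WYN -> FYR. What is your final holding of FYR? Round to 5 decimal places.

1 FYR × 0.34014 = 0.34014 JLT
0.34014 JLT × 1.2323 = 0.419154522 MYR
0.419154522 MYR × 0.95288 = 0.39940396092336 CYN
0.39940396092336 CYN × 1.1575 = 0.4623100847687892 WYN
0.4623100847687892 WYN × 2.1271 = 0.98337978131169150732 FYR

0.98338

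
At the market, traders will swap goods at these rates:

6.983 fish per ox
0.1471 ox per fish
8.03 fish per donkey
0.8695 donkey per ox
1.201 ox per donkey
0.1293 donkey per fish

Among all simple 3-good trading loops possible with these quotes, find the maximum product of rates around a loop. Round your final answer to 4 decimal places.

ox→fish→donkey→ox: 6.983 × 0.1293 × 1.201 = 1.08439
ox→donkey→fish→ox: 0.8695 × 8.03 × 0.1471 = 1.02706
Maximum is ox→fish→donkey→ox at 1.0844; arbitrage exists.

1.0844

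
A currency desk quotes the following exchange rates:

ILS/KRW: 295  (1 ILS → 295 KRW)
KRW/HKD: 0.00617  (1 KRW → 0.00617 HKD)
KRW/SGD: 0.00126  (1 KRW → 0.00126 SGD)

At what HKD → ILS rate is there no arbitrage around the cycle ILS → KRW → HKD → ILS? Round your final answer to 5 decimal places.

Known legs of the cycle: 295 × 0.00617 = 1.82015
For no arbitrage the full-cycle product must be 1, so the missing rate is 1 / 1.82015 ≈ 0.5494053.

0.54941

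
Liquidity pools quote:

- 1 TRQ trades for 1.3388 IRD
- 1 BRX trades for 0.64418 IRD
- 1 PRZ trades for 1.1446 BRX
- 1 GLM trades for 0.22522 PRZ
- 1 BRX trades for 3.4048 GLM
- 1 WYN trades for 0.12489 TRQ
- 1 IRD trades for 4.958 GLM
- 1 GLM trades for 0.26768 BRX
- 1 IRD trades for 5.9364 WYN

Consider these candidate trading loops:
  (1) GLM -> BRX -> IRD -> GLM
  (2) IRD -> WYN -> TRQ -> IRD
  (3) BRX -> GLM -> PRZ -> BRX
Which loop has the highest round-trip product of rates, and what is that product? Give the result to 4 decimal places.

0.9926

(1) 0.26768 × 0.64418 × 4.958 = 0.85493
(2) 5.9364 × 0.12489 × 1.3388 = 0.99258
(3) 3.4048 × 0.22522 × 1.1446 = 0.87771
Highest is cycle (2) at 0.9926 (≤1, no arbitrage).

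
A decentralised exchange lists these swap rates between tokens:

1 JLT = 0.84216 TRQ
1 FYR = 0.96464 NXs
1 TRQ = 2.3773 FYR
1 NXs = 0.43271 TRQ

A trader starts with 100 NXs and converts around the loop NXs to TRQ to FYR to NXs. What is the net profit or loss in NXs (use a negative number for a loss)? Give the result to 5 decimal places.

-0.76927

100 NXs × 0.43271 = 43.271 TRQ
43.271 TRQ × 2.3773 = 102.8681483 FYR
102.8681483 FYR × 0.96464 = 99.230730576112 NXs
Net change: 99.230730576112 − 100 = -0.769269423888 NXs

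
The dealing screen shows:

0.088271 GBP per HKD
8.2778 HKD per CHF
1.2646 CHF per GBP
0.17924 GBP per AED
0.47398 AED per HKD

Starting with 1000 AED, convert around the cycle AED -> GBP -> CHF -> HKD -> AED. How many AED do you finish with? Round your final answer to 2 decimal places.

1000 AED × 0.17924 = 179.24 GBP
179.24 GBP × 1.2646 = 226.666904 CHF
226.666904 CHF × 8.2778 = 1876.3032979312 HKD
1876.3032979312 HKD × 0.47398 = 889.330237153430176 AED

889.33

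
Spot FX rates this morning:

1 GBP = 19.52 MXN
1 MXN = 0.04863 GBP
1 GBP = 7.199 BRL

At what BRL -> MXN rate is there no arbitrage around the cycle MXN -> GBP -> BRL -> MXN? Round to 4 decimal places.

Known legs of the cycle: 0.04863 × 7.199 = 0.35008737
For no arbitrage the full-cycle product must be 1, so the missing rate is 1 / 0.35008737 ≈ 2.856430.

2.8564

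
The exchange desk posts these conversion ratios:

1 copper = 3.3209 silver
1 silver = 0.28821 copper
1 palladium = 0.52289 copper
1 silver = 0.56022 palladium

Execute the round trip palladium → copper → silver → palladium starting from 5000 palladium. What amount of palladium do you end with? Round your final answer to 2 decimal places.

5000 palladium × 0.52289 = 2614.45 copper
2614.45 copper × 3.3209 = 8682.327005 silver
8682.327005 silver × 0.56022 = 4864.0132347411 palladium

4864.01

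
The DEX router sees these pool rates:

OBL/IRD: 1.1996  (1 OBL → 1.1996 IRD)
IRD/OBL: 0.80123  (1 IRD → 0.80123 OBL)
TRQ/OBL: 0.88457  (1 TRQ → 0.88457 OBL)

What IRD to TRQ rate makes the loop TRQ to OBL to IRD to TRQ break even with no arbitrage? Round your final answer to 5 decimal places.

Known legs of the cycle: 0.88457 × 1.1996 = 1.061130172
For no arbitrage the full-cycle product must be 1, so the missing rate is 1 / 1.061130172 ≈ 0.9423914.

0.94239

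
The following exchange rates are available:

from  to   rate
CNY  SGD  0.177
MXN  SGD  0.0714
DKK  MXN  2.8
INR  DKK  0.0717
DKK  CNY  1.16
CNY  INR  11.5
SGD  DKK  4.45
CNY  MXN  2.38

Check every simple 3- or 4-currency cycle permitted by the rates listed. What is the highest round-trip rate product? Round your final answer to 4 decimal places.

0.9565

INR→DKK→CNY→INR: 0.0717 × 1.16 × 11.5 = 0.95648
SGD→DKK→CNY→SGD: 4.45 × 1.16 × 0.177 = 0.91367
SGD→DKK→MXN→SGD: 4.45 × 2.8 × 0.0714 = 0.88964
SGD→DKK→CNY→MXN→SGD: 4.45 × 1.16 × 2.38 × 0.0714 = 0.87719
Maximum is INR→DKK→CNY→INR at 0.9565; no arbitrage — every cycle loses value.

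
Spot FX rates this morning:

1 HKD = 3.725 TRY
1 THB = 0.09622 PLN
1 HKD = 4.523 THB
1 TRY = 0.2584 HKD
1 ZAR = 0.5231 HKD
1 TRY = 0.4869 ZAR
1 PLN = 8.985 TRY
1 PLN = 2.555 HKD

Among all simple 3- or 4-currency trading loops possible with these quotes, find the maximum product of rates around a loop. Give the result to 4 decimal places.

1.1119

PLN→HKD→THB→PLN: 2.555 × 4.523 × 0.09622 = 1.11194
PLN→TRY→HKD→THB→PLN: 8.985 × 0.2584 × 4.523 × 0.09622 = 1.01042
ZAR→HKD→TRY→ZAR: 0.5231 × 3.725 × 0.4869 = 0.94875
Maximum is PLN→HKD→THB→PLN at 1.1119; arbitrage exists.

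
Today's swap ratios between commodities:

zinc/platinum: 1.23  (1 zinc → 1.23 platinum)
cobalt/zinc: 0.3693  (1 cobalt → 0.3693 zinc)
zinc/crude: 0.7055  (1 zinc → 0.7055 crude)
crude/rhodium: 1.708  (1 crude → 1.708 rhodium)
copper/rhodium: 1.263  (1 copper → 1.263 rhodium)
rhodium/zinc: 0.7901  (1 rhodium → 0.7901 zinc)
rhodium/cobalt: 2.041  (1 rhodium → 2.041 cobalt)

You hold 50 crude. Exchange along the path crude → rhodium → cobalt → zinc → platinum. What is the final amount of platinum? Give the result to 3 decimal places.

50 crude × 1.708 = 85.4 rhodium
85.4 rhodium × 2.041 = 174.3014 cobalt
174.3014 cobalt × 0.3693 = 64.36950702 zinc
64.36950702 zinc × 1.23 = 79.1744936346 platinum

79.174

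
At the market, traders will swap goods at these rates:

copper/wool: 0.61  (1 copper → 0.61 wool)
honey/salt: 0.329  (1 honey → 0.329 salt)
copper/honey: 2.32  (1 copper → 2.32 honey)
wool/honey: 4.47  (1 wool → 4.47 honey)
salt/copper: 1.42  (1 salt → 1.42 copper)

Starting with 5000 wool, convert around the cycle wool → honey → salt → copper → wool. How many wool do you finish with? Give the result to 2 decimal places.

6369.30

5000 wool × 4.47 = 22350 honey
22350 honey × 0.329 = 7353.15 salt
7353.15 salt × 1.42 = 10441.473 copper
10441.473 copper × 0.61 = 6369.29853 wool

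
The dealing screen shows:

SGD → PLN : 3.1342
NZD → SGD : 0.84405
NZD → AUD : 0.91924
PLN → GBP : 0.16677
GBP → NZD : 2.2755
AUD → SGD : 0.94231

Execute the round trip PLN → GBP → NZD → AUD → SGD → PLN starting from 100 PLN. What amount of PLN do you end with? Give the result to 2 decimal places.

100 PLN × 0.16677 = 16.677 GBP
16.677 GBP × 2.2755 = 37.9485135 NZD
37.9485135 NZD × 0.91924 = 34.88379154974 AUD
34.88379154974 AUD × 0.94231 = 32.8713456152354994 SGD
32.8713456152354994 SGD × 3.1342 = 103.02537142727110221948 PLN

103.03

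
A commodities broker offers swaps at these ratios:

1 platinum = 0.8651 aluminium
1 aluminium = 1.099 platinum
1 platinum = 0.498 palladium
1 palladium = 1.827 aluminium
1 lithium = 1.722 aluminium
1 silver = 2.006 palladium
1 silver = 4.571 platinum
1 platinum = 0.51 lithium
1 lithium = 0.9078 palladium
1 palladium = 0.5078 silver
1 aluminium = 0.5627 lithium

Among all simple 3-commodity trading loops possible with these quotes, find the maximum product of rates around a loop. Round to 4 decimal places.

palladium→silver→platinum→palladium: 0.5078 × 4.571 × 0.498 = 1.15593
palladium→aluminium→platinum→palladium: 1.827 × 1.099 × 0.498 = 0.99992
aluminium→platinum→lithium→aluminium: 1.099 × 0.51 × 1.722 = 0.96516
palladium→aluminium→lithium→palladium: 1.827 × 0.5627 × 0.9078 = 0.93327
Maximum is palladium→silver→platinum→palladium at 1.1559; arbitrage exists.

1.1559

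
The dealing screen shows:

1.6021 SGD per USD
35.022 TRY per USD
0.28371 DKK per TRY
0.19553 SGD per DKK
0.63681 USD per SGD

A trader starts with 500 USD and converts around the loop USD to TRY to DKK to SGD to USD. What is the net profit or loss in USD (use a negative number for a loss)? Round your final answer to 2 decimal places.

500 USD × 35.022 = 17511 TRY
17511 TRY × 0.28371 = 4968.04581 DKK
4968.04581 DKK × 0.19553 = 971.4019972293 SGD
971.4019972293 SGD × 0.63681 = 618.598505855590533 USD
Net change: 618.598505855590533 − 500 = 118.598505855590533 USD

118.60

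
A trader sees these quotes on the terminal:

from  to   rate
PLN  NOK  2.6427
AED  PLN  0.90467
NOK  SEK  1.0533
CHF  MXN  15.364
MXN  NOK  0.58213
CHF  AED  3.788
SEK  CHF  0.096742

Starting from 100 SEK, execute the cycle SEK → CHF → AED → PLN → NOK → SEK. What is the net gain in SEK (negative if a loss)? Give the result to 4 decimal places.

-7.7184

100 SEK × 0.096742 = 9.6742 CHF
9.6742 CHF × 3.788 = 36.6458696 AED
36.6458696 AED × 0.90467 = 33.152418851032 PLN
33.152418851032 PLN × 2.6427 = 87.6118972976222664 NOK
87.6118972976222664 NOK × 1.0533 = 92.28161142358553319912 SEK
Net change: 92.28161142358553319912 − 100 = -7.71838857641446680088 SEK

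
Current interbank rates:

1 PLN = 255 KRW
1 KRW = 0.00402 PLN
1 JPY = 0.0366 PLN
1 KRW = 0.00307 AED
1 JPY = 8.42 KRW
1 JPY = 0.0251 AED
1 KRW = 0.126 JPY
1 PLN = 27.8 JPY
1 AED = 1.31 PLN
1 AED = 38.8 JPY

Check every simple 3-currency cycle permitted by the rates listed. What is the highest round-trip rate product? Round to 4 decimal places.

PLN→KRW→JPY→PLN: 255 × 0.126 × 0.0366 = 1.17596
AED→PLN→KRW→AED: 1.31 × 255 × 0.00307 = 1.02553
AED→JPY→KRW→AED: 38.8 × 8.42 × 0.00307 = 1.00296
PLN→JPY→KRW→PLN: 27.8 × 8.42 × 0.00402 = 0.94099
AED→PLN→JPY→AED: 1.31 × 27.8 × 0.0251 = 0.91409
Maximum is PLN→KRW→JPY→PLN at 1.1760; arbitrage exists.

1.1760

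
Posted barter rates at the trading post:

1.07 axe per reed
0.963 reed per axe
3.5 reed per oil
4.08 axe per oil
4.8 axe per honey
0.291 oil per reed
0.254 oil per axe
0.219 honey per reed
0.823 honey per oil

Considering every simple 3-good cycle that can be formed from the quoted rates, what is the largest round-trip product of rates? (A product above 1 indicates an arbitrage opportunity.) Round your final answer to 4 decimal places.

1.1434

axe→reed→oil→axe: 0.963 × 0.291 × 4.08 = 1.14335
axe→reed→honey→axe: 0.963 × 0.219 × 4.8 = 1.01231
axe→oil→honey→axe: 0.254 × 0.823 × 4.8 = 1.00340
axe→oil→reed→axe: 0.254 × 3.5 × 1.07 = 0.95123
Maximum is axe→reed→oil→axe at 1.1434; arbitrage exists.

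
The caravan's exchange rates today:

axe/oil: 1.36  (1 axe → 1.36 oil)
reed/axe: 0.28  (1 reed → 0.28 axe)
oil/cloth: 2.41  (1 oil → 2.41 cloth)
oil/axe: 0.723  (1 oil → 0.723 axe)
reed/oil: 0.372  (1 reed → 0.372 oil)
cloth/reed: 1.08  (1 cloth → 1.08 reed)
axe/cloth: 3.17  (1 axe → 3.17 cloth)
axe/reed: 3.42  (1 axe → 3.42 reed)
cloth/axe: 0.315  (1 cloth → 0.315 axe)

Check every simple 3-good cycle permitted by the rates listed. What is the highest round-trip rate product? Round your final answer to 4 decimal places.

axe→oil→cloth→axe: 1.36 × 2.41 × 0.315 = 1.03244
oil→cloth→reed→oil: 2.41 × 1.08 × 0.372 = 0.96824
axe→cloth→reed→axe: 3.17 × 1.08 × 0.28 = 0.95861
axe→reed→oil→axe: 3.42 × 0.372 × 0.723 = 0.91983
Maximum is axe→oil→cloth→axe at 1.0324; arbitrage exists.

1.0324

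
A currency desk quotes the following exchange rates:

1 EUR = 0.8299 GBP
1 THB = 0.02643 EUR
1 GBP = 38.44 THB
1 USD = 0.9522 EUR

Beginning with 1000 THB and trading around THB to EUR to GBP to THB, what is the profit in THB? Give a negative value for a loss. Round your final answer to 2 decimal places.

-156.85

1000 THB × 0.02643 = 26.43 EUR
26.43 EUR × 0.8299 = 21.934257 GBP
21.934257 GBP × 38.44 = 843.15283908 THB
Net change: 843.15283908 − 1000 = -156.84716092 THB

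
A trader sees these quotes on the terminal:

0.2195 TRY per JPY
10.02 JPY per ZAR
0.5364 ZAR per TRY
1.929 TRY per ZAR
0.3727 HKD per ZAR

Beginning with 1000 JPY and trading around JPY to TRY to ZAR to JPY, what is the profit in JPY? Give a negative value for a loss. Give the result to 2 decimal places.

179.75

1000 JPY × 0.2195 = 219.5 TRY
219.5 TRY × 0.5364 = 117.7398 ZAR
117.7398 ZAR × 10.02 = 1179.752796 JPY
Net change: 1179.752796 − 1000 = 179.752796 JPY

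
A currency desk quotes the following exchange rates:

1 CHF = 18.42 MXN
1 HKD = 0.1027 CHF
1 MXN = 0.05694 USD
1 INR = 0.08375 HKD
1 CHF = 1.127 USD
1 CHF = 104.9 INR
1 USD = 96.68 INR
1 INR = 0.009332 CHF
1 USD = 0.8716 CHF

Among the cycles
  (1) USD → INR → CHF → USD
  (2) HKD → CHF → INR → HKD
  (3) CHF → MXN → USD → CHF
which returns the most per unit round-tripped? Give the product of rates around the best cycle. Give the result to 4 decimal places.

1.0168

(1) 96.68 × 0.009332 × 1.127 = 1.01680
(2) 0.1027 × 104.9 × 0.08375 = 0.90226
(3) 18.42 × 0.05694 × 0.8716 = 0.91416
Highest is cycle (1) at 1.0168 (>1, arbitrage).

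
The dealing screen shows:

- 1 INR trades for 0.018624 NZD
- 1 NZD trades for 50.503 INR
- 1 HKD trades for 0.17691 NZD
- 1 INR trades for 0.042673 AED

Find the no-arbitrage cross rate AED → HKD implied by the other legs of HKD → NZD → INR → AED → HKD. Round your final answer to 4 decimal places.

Known legs of the cycle: 0.17691 × 50.503 × 0.042673 = 0.38126130955629
For no arbitrage the full-cycle product must be 1, so the missing rate is 1 / 0.38126130955629 ≈ 2.622873.

2.6229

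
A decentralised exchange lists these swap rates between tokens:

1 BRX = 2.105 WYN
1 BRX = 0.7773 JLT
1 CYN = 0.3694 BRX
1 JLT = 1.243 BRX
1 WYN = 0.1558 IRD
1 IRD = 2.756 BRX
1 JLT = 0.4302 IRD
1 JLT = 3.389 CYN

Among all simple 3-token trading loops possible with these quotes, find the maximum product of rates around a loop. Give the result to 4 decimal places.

CYN→BRX→JLT→CYN: 0.3694 × 0.7773 × 3.389 = 0.97310
IRD→BRX→JLT→IRD: 2.756 × 0.7773 × 0.4302 = 0.92159
IRD→BRX→WYN→IRD: 2.756 × 2.105 × 0.1558 = 0.90386
Maximum is CYN→BRX→JLT→CYN at 0.9731; no arbitrage — every cycle loses value.

0.9731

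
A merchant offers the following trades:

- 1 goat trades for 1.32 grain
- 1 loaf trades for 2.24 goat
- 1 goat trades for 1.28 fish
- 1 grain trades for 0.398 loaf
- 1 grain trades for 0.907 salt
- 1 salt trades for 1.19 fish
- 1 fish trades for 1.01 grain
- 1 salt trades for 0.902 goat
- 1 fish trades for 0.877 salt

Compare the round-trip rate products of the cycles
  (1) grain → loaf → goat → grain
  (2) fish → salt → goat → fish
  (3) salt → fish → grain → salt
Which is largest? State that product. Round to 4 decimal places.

(1) 0.398 × 2.24 × 1.32 = 1.17681
(2) 0.877 × 0.902 × 1.28 = 1.01255
(3) 1.19 × 1.01 × 0.907 = 1.09012
Highest is cycle (1) at 1.1768 (>1, arbitrage).

1.1768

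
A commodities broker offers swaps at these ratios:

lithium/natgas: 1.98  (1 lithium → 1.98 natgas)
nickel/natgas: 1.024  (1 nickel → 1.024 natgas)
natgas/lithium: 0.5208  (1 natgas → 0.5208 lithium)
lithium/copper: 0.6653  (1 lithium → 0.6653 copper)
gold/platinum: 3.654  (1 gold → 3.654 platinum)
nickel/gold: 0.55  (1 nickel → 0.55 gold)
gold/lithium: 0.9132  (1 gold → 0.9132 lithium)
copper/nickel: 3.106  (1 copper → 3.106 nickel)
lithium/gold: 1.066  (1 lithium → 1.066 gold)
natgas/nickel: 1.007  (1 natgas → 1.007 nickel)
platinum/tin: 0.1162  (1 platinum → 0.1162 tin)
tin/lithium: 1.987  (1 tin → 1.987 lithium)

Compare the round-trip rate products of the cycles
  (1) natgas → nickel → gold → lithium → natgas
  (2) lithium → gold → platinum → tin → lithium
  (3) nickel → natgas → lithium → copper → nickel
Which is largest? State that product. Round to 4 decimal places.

(1) 1.007 × 0.55 × 0.9132 × 1.98 = 1.00144
(2) 1.066 × 3.654 × 0.1162 × 1.987 = 0.89935
(3) 1.024 × 0.5208 × 0.6653 × 3.106 = 1.10202
Highest is cycle (3) at 1.1020 (>1, arbitrage).

1.1020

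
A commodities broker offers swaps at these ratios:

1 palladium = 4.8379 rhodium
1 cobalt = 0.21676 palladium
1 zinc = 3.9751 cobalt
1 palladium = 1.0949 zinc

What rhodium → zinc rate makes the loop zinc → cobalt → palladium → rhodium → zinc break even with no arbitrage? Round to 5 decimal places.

0.23989

Known legs of the cycle: 3.9751 × 0.21676 × 4.8379 = 4.1685411022204
For no arbitrage the full-cycle product must be 1, so the missing rate is 1 / 4.1685411022204 ≈ 0.2398921.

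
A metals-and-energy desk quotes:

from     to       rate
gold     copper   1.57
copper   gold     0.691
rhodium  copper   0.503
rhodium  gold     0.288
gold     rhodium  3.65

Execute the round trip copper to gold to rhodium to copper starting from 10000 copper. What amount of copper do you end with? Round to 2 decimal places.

10000 copper × 0.691 = 6910 gold
6910 gold × 3.65 = 25221.5 rhodium
25221.5 rhodium × 0.503 = 12686.4145 copper

12686.41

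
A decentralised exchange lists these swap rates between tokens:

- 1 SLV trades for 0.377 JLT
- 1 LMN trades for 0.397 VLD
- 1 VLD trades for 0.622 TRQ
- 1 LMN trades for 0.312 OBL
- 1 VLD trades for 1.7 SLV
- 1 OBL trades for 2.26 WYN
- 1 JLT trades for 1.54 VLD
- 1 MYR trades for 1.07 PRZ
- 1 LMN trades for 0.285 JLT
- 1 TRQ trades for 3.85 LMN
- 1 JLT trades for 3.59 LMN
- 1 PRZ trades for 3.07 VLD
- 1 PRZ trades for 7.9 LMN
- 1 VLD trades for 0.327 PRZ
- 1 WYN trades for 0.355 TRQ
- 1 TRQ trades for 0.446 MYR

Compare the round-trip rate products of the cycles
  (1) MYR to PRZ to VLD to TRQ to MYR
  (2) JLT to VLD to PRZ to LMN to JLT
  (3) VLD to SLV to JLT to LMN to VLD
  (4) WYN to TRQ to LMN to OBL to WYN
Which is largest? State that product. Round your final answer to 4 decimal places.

(1) 1.07 × 3.07 × 0.622 × 0.446 = 0.91127
(2) 1.54 × 0.327 × 7.9 × 0.285 = 1.13381
(3) 1.7 × 0.377 × 3.59 × 0.397 = 0.91343
(4) 0.355 × 3.85 × 0.312 × 2.26 = 0.96372
Highest is cycle (2) at 1.1338 (>1, arbitrage).

1.1338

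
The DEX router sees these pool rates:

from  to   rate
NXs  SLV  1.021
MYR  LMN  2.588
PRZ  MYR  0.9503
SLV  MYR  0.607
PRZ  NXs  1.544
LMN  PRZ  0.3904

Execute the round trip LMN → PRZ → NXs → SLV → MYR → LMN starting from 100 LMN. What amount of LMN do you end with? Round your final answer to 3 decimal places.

100 LMN × 0.3904 = 39.04 PRZ
39.04 PRZ × 1.544 = 60.27776 NXs
60.27776 NXs × 1.021 = 61.54359296 SLV
61.54359296 SLV × 0.607 = 37.35696092672 MYR
37.35696092672 MYR × 2.588 = 96.67981487835136 LMN

96.680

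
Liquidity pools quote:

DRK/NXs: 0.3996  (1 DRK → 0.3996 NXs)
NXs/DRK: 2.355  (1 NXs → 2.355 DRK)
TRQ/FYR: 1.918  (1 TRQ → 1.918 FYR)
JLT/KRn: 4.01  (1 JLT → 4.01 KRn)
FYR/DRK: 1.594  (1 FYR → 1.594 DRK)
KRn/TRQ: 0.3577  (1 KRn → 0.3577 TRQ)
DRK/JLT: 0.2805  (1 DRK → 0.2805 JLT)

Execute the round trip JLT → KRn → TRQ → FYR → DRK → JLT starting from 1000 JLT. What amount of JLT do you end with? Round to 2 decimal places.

1000 JLT × 4.01 = 4010 KRn
4010 KRn × 0.3577 = 1434.377 TRQ
1434.377 TRQ × 1.918 = 2751.135086 FYR
2751.135086 FYR × 1.594 = 4385.309327084 DRK
4385.309327084 DRK × 0.2805 = 1230.079266247062 JLT

1230.08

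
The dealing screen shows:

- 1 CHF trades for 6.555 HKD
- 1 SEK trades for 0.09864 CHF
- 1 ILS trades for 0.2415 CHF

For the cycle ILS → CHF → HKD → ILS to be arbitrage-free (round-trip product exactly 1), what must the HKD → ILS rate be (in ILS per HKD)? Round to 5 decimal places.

Known legs of the cycle: 0.2415 × 6.555 = 1.5830325
For no arbitrage the full-cycle product must be 1, so the missing rate is 1 / 1.5830325 ≈ 0.6316990.

0.63170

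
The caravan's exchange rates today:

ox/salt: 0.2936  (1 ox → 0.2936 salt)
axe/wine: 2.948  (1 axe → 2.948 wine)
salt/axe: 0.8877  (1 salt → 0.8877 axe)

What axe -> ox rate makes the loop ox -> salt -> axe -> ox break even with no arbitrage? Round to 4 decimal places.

Known legs of the cycle: 0.2936 × 0.8877 = 0.26062872
For no arbitrage the full-cycle product must be 1, so the missing rate is 1 / 0.26062872 ≈ 3.836876.

3.8369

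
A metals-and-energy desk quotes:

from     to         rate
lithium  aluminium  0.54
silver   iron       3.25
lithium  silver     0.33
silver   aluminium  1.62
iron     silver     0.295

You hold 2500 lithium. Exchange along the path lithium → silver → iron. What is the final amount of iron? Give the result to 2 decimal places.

2500 lithium × 0.33 = 825 silver
825 silver × 3.25 = 2681.25 iron

2681.25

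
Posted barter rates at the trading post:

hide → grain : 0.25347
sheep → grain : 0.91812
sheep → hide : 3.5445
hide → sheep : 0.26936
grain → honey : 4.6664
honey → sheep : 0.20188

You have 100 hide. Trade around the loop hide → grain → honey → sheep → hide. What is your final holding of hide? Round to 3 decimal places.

84.636

100 hide × 0.25347 = 25.347 grain
25.347 grain × 4.6664 = 118.2792408 honey
118.2792408 honey × 0.20188 = 23.878213132704 sheep
23.878213132704 sheep × 3.5445 = 84.636326448869328 hide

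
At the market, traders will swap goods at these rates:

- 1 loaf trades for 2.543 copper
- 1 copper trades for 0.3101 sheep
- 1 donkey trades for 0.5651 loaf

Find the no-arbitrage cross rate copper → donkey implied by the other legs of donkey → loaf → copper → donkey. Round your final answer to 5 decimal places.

Known legs of the cycle: 0.5651 × 2.543 = 1.4370493
For no arbitrage the full-cycle product must be 1, so the missing rate is 1 / 1.4370493 ≈ 0.6958704.

0.69587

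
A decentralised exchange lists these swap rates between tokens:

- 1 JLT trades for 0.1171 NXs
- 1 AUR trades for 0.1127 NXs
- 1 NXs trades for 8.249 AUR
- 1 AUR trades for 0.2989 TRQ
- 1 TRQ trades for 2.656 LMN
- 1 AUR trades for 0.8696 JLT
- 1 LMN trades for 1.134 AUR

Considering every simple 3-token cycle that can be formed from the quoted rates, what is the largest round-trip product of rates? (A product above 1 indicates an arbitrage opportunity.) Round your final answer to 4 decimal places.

0.9003

LMN→AUR→TRQ→LMN: 1.134 × 0.2989 × 2.656 = 0.90026
NXs→AUR→JLT→NXs: 8.249 × 0.8696 × 0.1171 = 0.84000
Maximum is LMN→AUR→TRQ→LMN at 0.9003; no arbitrage — every cycle loses value.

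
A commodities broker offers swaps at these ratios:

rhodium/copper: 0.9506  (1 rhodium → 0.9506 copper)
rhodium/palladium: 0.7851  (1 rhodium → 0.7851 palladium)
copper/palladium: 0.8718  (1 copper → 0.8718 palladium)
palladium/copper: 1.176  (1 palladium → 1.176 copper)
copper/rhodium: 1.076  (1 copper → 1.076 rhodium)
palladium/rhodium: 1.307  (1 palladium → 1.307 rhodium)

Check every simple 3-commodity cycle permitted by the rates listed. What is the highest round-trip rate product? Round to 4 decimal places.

1.0832

rhodium→copper→palladium→rhodium: 0.9506 × 0.8718 × 1.307 = 1.08315
rhodium→palladium→copper→rhodium: 0.7851 × 1.176 × 1.076 = 0.99345
Maximum is rhodium→copper→palladium→rhodium at 1.0832; arbitrage exists.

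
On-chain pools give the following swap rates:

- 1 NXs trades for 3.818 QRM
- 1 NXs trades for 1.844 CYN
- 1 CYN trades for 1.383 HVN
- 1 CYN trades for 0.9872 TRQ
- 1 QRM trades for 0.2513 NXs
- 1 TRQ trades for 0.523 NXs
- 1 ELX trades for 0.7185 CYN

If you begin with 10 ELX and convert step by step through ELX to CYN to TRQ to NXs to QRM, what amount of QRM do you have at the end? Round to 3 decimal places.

10 ELX × 0.7185 = 7.185 CYN
7.185 CYN × 0.9872 = 7.093032 TRQ
7.093032 TRQ × 0.523 = 3.709655736 NXs
3.709655736 NXs × 3.818 = 14.163465600048 QRM

14.163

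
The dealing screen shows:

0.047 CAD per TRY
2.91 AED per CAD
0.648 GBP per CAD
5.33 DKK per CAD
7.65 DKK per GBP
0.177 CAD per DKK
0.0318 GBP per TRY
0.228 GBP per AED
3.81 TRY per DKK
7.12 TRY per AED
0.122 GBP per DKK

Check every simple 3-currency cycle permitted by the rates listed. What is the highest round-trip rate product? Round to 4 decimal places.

AED→TRY→CAD→AED: 7.12 × 0.047 × 2.91 = 0.97380
DKK→TRY→CAD→DKK: 3.81 × 0.047 × 5.33 = 0.95444
DKK→TRY→GBP→DKK: 3.81 × 0.0318 × 7.65 = 0.92686
DKK→CAD→GBP→DKK: 0.177 × 0.648 × 7.65 = 0.87742
Maximum is AED→TRY→CAD→AED at 0.9738; no arbitrage — every cycle loses value.

0.9738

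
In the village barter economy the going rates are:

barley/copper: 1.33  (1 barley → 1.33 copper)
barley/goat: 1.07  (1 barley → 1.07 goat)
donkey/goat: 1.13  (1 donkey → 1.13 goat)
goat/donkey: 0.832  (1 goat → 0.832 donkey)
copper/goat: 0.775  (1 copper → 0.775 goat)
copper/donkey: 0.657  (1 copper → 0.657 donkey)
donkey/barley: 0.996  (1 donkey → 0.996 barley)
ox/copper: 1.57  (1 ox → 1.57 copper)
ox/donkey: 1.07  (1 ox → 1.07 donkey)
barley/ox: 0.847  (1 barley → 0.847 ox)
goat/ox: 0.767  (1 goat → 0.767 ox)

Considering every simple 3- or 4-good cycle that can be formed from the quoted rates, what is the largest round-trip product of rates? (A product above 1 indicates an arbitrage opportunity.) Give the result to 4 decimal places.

ox→copper→goat→ox: 1.57 × 0.775 × 0.767 = 0.93325
ox→donkey→goat→ox: 1.07 × 1.13 × 0.767 = 0.92738
ox→donkey→barley→ox: 1.07 × 0.996 × 0.847 = 0.90266
ox→copper→donkey→goat→ox: 1.57 × 0.657 × 1.13 × 0.767 = 0.89400
goat→donkey→barley→goat: 0.832 × 0.996 × 1.07 = 0.88668
ox→donkey→barley→goat→ox: 1.07 × 0.996 × 1.07 × 0.767 = 0.87463
copper→donkey→barley→copper: 0.657 × 0.996 × 1.33 = 0.87031
ox→copper→donkey→barley→ox: 1.57 × 0.657 × 0.996 × 0.847 = 0.87018
goat→donkey→barley→copper→goat: 0.832 × 0.996 × 1.33 × 0.775 = 0.85415
Maximum is ox→copper→goat→ox at 0.9332; no arbitrage — every cycle loses value.

0.9332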